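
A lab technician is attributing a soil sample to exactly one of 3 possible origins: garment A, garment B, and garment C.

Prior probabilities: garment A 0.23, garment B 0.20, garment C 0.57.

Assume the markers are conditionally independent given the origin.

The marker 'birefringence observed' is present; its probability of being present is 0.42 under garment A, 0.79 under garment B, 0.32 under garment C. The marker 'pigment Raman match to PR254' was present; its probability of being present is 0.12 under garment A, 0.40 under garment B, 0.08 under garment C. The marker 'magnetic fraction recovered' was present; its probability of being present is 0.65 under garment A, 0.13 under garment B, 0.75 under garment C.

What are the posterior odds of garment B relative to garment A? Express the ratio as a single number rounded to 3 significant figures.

1.09

The normalizing constant cancels in an odds ratio, so compute prior × likelihood for the two hypotheses only:
  garment B: 0.20 × 0.79 × 0.40 × 0.13 = 0.008216
  garment A: 0.23 × 0.42 × 0.12 × 0.65 = 0.0075348
Posterior odds = 0.008216 / 0.0075348 ≈ 1.09.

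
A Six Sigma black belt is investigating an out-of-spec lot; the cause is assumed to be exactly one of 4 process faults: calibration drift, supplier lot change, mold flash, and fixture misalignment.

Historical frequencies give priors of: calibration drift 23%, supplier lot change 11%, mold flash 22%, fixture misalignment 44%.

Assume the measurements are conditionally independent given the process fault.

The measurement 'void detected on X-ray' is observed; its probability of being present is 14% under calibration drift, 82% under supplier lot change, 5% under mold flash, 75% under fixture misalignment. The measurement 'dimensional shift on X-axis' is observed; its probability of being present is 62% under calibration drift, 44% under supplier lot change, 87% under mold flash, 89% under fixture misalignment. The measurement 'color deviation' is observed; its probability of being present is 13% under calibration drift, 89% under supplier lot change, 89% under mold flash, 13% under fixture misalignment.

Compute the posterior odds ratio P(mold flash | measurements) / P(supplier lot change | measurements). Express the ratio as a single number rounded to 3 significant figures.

Unnormalized posterior weight (prior times the measurement likelihoods) for each of the two hypotheses:
  mold flash: 0.22 × 0.05 × 0.87 × 0.89 = 0.0085173
  supplier lot change: 0.11 × 0.82 × 0.44 × 0.89 = 0.035322
Odds(mold flash : supplier lot change) = 0.0085173 / 0.035322 ≈ 0.241.

0.241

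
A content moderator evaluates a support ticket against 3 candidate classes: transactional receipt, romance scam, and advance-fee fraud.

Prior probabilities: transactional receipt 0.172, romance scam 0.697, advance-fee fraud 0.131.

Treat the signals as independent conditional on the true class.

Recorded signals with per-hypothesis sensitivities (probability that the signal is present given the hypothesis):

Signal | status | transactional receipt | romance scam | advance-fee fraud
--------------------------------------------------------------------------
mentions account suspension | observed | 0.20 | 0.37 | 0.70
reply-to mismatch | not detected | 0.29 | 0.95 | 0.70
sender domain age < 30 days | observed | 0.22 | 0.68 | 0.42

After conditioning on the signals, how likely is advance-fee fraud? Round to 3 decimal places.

By Bayes' rule with conditional independence, the unnormalized weight for each hypothesis is prior × ∏ likelihoods (using 1 − P(present | H) for each absent signal):
  transactional receipt: 0.172 × 0.20 × (1 − 0.29) × 0.22 = 0.0053733
  romance scam: 0.697 × 0.37 × (1 − 0.95) × 0.68 = 0.0087683
  advance-fee fraud: 0.131 × 0.70 × (1 − 0.70) × 0.42 = 0.011554
The unnormalized weights sum to 0.025696.
P(advance-fee fraud | evidence) = 0.011554 / 0.025696 ≈ 0.450.

0.450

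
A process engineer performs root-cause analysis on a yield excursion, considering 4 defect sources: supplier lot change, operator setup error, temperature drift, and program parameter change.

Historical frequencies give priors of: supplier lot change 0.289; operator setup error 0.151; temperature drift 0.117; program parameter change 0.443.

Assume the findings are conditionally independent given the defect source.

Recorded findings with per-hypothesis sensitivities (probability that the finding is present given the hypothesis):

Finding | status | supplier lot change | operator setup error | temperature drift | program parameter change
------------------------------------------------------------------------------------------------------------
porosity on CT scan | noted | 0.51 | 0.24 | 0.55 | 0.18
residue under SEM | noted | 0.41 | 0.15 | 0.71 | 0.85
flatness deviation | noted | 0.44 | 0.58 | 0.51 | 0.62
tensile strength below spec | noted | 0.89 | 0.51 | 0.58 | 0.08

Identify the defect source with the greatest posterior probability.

For each hypothesis, the unnormalized posterior weight is prior × product of the finding likelihoods:
  supplier lot change: 0.289 × 0.51 × 0.41 × 0.44 × 0.89 = 0.023664
  operator setup error: 0.151 × 0.24 × 0.15 × 0.58 × 0.51 = 0.001608
  temperature drift: 0.117 × 0.55 × 0.71 × 0.51 × 0.58 = 0.013515
  program parameter change: 0.443 × 0.18 × 0.85 × 0.62 × 0.08 = 0.0033618
Normalizing constant Z = 0.023664 + 0.001608 + 0.013515 + 0.0033618 = 0.042149.
P(supplier lot change | evidence) ≈ 0.023664 / 0.042149 ≈ 0.561
P(operator setup error | evidence) ≈ 0.001608 / 0.042149 ≈ 0.038
P(temperature drift | evidence) ≈ 0.013515 / 0.042149 ≈ 0.321
P(program parameter change | evidence) ≈ 0.0033618 / 0.042149 ≈ 0.080
The largest is 0.561, so supplier lot change is most probable.

supplier lot change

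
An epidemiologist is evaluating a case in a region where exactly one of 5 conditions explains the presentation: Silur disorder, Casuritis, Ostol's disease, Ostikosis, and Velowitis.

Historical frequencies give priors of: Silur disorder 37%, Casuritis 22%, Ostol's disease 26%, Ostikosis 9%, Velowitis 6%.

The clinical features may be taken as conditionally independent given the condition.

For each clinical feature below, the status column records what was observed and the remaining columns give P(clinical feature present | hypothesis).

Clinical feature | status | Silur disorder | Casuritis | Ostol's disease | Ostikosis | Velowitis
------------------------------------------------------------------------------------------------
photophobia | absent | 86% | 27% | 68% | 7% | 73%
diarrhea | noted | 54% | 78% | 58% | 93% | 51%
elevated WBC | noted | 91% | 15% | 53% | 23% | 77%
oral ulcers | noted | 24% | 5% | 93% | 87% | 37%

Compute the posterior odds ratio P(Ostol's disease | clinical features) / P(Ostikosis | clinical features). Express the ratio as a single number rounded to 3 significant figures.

Unnormalized posterior weight (prior times the clinical feature likelihoods) for each of the two hypotheses (using 1 − P(present | H) for each absent clinical feature):
  Ostol's disease: 0.26 × (1 − 0.68) × 0.58 × 0.53 × 0.93 = 0.023785
  Ostikosis: 0.09 × (1 − 0.07) × 0.93 × 0.23 × 0.87 = 0.015576
Odds(Ostol's disease : Ostikosis) = 0.023785 / 0.015576 ≈ 1.53.

1.53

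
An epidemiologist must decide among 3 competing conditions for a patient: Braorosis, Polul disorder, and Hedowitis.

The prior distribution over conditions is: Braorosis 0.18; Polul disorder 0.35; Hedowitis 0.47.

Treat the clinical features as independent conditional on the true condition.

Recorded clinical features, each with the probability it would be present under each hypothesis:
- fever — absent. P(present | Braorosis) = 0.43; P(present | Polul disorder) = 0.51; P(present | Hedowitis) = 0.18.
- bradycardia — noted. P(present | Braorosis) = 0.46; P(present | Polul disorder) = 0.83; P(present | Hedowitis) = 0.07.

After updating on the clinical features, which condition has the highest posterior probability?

Multiply each prior by the joint likelihood of the clinical feature pattern (using 1 − P(present | H) for each absent clinical feature):
  Braorosis: 0.18 × (1 − 0.43) × 0.46 = 0.047196
  Polul disorder: 0.35 × (1 − 0.51) × 0.83 = 0.14234
  Hedowitis: 0.47 × (1 − 0.18) × 0.07 = 0.026978
Marginal likelihood of the evidence = 0.21652.
P(Braorosis | evidence) ≈ 0.047196 / 0.21652 ≈ 0.218
P(Polul disorder | evidence) ≈ 0.14234 / 0.21652 ≈ 0.657
P(Hedowitis | evidence) ≈ 0.026978 / 0.21652 ≈ 0.125
The largest is 0.657, so Polul disorder is most probable.

Polul disorder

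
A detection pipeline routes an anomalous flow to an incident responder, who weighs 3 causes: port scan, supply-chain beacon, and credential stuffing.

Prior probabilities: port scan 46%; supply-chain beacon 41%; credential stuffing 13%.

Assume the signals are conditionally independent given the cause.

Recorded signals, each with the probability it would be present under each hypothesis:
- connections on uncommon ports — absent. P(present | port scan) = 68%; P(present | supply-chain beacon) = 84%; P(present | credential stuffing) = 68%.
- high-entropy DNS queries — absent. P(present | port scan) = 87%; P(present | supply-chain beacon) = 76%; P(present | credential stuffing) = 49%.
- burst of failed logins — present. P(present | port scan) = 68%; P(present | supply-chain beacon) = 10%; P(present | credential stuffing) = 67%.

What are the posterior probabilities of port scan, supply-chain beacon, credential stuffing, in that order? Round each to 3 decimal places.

By Bayes' rule with conditional independence, the unnormalized weight for each hypothesis is prior × ∏ likelihoods (using 1 − P(present | H) for each absent signal):
  port scan: 0.46 × (1 − 0.68) × (1 − 0.87) × 0.68 = 0.013012
  supply-chain beacon: 0.41 × (1 − 0.84) × (1 − 0.76) × 0.10 = 0.0015744
  credential stuffing: 0.13 × (1 − 0.68) × (1 − 0.49) × 0.67 = 0.014215
Marginal likelihood of the evidence = 0.028802.
P(port scan | evidence) = 0.013012 / 0.028802 ≈ 0.452
P(supply-chain beacon | evidence) = 0.0015744 / 0.028802 ≈ 0.055
P(credential stuffing | evidence) = 0.014215 / 0.028802 ≈ 0.494

0.452, 0.055, 0.494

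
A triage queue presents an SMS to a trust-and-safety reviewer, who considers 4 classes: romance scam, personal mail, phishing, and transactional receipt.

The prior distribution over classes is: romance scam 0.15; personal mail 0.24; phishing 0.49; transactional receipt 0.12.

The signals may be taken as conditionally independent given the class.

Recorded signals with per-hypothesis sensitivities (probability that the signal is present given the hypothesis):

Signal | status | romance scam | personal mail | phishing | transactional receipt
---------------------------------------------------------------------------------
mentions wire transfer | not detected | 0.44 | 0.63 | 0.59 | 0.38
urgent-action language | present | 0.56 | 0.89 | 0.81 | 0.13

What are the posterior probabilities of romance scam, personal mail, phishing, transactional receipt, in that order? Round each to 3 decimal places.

By Bayes' rule with conditional independence, the unnormalized weight for each hypothesis is prior × ∏ likelihoods (using 1 − P(present | H) for each absent signal):
  romance scam: 0.15 × (1 − 0.44) × 0.56 = 0.04704
  personal mail: 0.24 × (1 − 0.63) × 0.89 = 0.079032
  phishing: 0.49 × (1 − 0.59) × 0.81 = 0.16273
  transactional receipt: 0.12 × (1 − 0.38) × 0.13 = 0.009672
Marginal likelihood of the evidence = 0.29847.
P(romance scam | evidence) = 0.04704 / 0.29847 ≈ 0.158
P(personal mail | evidence) = 0.079032 / 0.29847 ≈ 0.265
P(phishing | evidence) = 0.16273 / 0.29847 ≈ 0.545
P(transactional receipt | evidence) = 0.009672 / 0.29847 ≈ 0.032

0.158, 0.265, 0.545, 0.032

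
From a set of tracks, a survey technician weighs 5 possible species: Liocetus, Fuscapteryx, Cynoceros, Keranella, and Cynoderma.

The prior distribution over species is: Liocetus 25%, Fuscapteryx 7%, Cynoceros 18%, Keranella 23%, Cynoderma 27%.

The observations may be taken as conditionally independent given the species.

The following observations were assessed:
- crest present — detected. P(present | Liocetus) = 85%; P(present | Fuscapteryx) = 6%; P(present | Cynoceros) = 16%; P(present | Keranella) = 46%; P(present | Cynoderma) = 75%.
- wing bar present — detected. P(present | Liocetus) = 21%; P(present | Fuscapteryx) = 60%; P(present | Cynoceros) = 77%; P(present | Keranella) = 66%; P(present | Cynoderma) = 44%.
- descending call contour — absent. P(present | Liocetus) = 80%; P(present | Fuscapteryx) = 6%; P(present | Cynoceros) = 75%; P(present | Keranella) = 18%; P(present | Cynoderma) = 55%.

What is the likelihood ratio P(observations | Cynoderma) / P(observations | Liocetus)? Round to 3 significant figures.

The Bayes factor is the ratio of the joint likelihoods of the evidence pattern under the two hypotheses (using 1 − P(present | H) for each absent observation).
  Cynoderma: 0.75 × 0.44 × (1 − 0.55) = 0.1485
  Liocetus: 0.85 × 0.21 × (1 − 0.80) = 0.0357
Bayes factor = 0.1485 / 0.0357 ≈ 4.16

4.16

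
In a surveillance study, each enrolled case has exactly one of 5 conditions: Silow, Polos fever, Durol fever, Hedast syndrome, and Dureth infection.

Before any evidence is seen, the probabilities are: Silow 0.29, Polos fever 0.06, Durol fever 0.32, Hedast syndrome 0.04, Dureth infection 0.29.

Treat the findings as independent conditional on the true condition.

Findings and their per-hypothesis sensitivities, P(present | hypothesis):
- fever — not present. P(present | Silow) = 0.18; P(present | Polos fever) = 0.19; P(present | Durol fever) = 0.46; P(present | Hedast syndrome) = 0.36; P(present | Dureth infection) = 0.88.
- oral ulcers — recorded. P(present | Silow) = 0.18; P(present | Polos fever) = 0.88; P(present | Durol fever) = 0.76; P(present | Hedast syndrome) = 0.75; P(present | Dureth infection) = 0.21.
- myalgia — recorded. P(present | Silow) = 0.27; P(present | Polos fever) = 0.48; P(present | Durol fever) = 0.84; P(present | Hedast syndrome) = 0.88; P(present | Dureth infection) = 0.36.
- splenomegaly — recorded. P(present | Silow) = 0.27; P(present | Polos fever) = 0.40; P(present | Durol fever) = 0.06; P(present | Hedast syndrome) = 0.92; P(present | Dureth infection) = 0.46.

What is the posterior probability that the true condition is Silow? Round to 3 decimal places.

For each hypothesis, the unnormalized posterior weight is prior × product of the finding likelihoods (using 1 − P(present | H) for each absent finding):
  Silow: 0.29 × (1 − 0.18) × 0.18 × 0.27 × 0.27 = 0.0031204
  Polos fever: 0.06 × (1 − 0.19) × 0.88 × 0.48 × 0.40 = 0.0082115
  Durol fever: 0.32 × (1 − 0.46) × 0.76 × 0.84 × 0.06 = 0.0066189
  Hedast syndrome: 0.04 × (1 − 0.36) × 0.75 × 0.88 × 0.92 = 0.015544
  Dureth infection: 0.29 × (1 − 0.88) × 0.21 × 0.36 × 0.46 = 0.0012102
The unnormalized weights sum to 0.034705.
P(Silow | evidence) = 0.0031204 / 0.034705 ≈ 0.090.

0.090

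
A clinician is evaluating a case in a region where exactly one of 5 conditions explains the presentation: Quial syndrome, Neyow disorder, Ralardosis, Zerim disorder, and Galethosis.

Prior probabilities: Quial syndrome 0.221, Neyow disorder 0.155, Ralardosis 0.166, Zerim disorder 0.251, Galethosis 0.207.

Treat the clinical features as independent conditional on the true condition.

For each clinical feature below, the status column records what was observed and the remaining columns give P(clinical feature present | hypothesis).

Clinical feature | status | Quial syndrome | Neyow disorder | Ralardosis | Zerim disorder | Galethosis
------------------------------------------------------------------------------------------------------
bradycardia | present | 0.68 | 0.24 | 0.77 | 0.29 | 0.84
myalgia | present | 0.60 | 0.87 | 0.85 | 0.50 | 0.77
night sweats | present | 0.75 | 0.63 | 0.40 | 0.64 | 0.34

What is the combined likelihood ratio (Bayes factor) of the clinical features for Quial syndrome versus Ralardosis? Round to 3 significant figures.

Take the product of per-clinical feature likelihoods under each hypothesis, then divide.
  Quial syndrome: 0.68 × 0.60 × 0.75 = 0.306
  Ralardosis: 0.77 × 0.85 × 0.40 = 0.2618
Bayes factor = 0.306 / 0.2618 ≈ 1.17

1.17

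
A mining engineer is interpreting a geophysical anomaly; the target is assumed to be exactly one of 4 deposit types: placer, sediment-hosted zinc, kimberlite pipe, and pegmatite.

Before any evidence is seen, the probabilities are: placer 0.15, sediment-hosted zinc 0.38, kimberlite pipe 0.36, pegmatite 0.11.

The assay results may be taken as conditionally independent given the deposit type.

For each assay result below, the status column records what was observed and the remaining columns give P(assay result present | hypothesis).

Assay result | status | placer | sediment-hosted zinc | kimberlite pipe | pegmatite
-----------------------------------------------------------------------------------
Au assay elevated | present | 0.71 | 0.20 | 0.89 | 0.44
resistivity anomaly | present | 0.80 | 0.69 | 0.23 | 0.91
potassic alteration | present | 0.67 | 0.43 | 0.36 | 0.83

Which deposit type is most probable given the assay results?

For each hypothesis, the unnormalized posterior weight is prior × product of the assay result likelihoods:
  placer: 0.15 × 0.71 × 0.80 × 0.67 = 0.057084
  sediment-hosted zinc: 0.38 × 0.20 × 0.69 × 0.43 = 0.022549
  kimberlite pipe: 0.36 × 0.89 × 0.23 × 0.36 = 0.026529
  pegmatite: 0.11 × 0.44 × 0.91 × 0.83 = 0.036557
Marginal likelihood of the evidence = 0.14272.
P(placer | evidence) ≈ 0.057084 / 0.14272 ≈ 0.400
P(sediment-hosted zinc | evidence) ≈ 0.022549 / 0.14272 ≈ 0.158
P(kimberlite pipe | evidence) ≈ 0.026529 / 0.14272 ≈ 0.186
P(pegmatite | evidence) ≈ 0.036557 / 0.14272 ≈ 0.256
The largest is 0.400, so placer is most probable.

placer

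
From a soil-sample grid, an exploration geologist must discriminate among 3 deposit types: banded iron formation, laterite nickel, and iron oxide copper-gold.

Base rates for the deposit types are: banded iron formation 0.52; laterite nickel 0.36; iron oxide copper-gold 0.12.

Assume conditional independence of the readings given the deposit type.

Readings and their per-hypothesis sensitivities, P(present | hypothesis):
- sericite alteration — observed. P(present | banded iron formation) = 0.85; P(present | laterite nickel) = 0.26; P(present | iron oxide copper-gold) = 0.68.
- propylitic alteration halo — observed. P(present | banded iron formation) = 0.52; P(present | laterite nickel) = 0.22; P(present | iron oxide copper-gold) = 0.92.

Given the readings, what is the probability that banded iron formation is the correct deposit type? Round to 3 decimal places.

By Bayes' rule with conditional independence, the unnormalized weight for each hypothesis is prior × ∏ likelihoods:
  banded iron formation: 0.52 × 0.85 × 0.52 = 0.22984
  laterite nickel: 0.36 × 0.26 × 0.22 = 0.020592
  iron oxide copper-gold: 0.12 × 0.68 × 0.92 = 0.075072
The unnormalized weights sum to 0.3255.
P(banded iron formation | evidence) = 0.22984 / 0.3255 ≈ 0.706.

0.706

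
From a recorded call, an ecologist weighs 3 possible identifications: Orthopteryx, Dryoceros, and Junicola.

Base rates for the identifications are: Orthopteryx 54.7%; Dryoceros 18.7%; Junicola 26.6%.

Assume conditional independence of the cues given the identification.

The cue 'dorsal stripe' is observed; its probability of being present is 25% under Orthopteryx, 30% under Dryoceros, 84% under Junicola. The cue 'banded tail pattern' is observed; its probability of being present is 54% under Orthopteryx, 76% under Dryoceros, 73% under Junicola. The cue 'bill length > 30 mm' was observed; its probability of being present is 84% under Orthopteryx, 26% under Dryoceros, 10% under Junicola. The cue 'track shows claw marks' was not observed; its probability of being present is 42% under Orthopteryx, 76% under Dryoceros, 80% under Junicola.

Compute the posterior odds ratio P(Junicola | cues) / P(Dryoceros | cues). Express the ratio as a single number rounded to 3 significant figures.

1.23

The normalizing constant cancels in an odds ratio, so compute prior × likelihood for the two hypotheses only (using 1 − P(present | H) for each absent cue):
  Junicola: 0.266 × 0.84 × 0.73 × 0.10 × (1 − 0.80) = 0.0032622
  Dryoceros: 0.187 × 0.30 × 0.76 × 0.26 × (1 − 0.76) = 0.0026605
Posterior odds = 0.0032622 / 0.0026605 ≈ 1.23.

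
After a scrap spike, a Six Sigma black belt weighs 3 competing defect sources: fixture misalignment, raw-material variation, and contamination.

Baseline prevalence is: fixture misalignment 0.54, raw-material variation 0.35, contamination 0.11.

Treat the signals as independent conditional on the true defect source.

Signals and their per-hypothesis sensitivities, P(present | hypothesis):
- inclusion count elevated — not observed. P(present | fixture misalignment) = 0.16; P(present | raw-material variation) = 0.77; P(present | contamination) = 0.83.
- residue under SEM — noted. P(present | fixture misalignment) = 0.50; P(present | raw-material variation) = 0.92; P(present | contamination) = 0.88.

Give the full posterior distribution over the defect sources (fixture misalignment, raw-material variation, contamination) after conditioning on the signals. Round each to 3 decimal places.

By Bayes' rule with conditional independence, the unnormalized weight for each hypothesis is prior × ∏ likelihoods (using 1 − P(present | H) for each absent signal):
  fixture misalignment: 0.54 × (1 − 0.16) × 0.50 = 0.2268
  raw-material variation: 0.35 × (1 − 0.77) × 0.92 = 0.07406
  contamination: 0.11 × (1 − 0.83) × 0.88 = 0.016456
Normalizing constant Z = 0.2268 + 0.07406 + 0.016456 = 0.31732.
P(fixture misalignment | evidence) = 0.2268 / 0.31732 ≈ 0.715
P(raw-material variation | evidence) = 0.07406 / 0.31732 ≈ 0.233
P(contamination | evidence) = 0.016456 / 0.31732 ≈ 0.052

0.715, 0.233, 0.052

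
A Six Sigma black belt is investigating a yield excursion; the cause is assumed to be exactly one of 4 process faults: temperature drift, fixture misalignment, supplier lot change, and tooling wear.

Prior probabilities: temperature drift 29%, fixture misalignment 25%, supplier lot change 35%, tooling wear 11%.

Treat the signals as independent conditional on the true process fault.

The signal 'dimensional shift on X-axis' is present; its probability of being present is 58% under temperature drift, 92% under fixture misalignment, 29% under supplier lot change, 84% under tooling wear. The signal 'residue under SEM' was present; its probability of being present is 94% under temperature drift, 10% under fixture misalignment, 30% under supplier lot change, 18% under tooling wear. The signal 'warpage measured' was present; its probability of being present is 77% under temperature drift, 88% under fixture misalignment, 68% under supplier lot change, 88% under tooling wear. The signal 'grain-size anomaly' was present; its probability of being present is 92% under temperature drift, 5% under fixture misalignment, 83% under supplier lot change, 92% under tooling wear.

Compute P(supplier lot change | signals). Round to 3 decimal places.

0.120

By Bayes' rule with conditional independence, the unnormalized weight for each hypothesis is prior × ∏ likelihoods:
  temperature drift: 0.29 × 0.58 × 0.94 × 0.77 × 0.92 = 0.112
  fixture misalignment: 0.25 × 0.92 × 0.10 × 0.88 × 0.05 = 0.001012
  supplier lot change: 0.35 × 0.29 × 0.30 × 0.68 × 0.83 = 0.017186
  tooling wear: 0.11 × 0.84 × 0.18 × 0.88 × 0.92 = 0.013465
Marginal likelihood of the evidence = 0.14367.
P(supplier lot change | evidence) = 0.017186 / 0.14367 ≈ 0.120.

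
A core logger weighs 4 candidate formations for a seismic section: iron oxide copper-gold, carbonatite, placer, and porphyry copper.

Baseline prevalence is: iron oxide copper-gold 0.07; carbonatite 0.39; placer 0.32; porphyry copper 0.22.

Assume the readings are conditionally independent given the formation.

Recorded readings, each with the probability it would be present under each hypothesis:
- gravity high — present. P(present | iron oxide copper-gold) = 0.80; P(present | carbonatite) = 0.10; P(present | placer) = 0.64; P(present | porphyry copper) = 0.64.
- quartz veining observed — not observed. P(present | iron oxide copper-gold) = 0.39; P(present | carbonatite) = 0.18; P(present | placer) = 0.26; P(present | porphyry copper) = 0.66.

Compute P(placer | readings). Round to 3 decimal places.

For each hypothesis, the unnormalized posterior weight is prior × product of the reading likelihoods (using 1 − P(present | H) for each absent reading):
  iron oxide copper-gold: 0.07 × 0.80 × (1 − 0.39) = 0.03416
  carbonatite: 0.39 × 0.10 × (1 − 0.18) = 0.03198
  placer: 0.32 × 0.64 × (1 − 0.26) = 0.15155
  porphyry copper: 0.22 × 0.64 × (1 − 0.66) = 0.047872
Marginal likelihood of the evidence = 0.26556.
P(placer | evidence) = 0.15155 / 0.26556 ≈ 0.571.

0.571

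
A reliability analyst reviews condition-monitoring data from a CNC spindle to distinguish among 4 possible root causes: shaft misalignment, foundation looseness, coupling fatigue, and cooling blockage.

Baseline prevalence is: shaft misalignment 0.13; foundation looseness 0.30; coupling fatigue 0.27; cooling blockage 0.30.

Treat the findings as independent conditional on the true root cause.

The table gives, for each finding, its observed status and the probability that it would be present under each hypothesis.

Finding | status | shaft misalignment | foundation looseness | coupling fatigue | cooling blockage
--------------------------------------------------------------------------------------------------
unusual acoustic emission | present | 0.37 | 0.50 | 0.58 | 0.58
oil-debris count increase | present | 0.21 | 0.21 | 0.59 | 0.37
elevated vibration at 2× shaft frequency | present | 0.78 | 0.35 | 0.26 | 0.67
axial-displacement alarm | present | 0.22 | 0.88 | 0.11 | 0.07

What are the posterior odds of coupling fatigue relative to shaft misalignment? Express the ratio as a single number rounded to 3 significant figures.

The normalizing constant cancels in an odds ratio, so compute prior × likelihood for the two hypotheses only:
  coupling fatigue: 0.27 × 0.58 × 0.59 × 0.26 × 0.11 = 0.0026425
  shaft misalignment: 0.13 × 0.37 × 0.21 × 0.78 × 0.22 = 0.0017333
Odds(coupling fatigue : shaft misalignment) = 0.0026425 / 0.0017333 ≈ 1.52.

1.52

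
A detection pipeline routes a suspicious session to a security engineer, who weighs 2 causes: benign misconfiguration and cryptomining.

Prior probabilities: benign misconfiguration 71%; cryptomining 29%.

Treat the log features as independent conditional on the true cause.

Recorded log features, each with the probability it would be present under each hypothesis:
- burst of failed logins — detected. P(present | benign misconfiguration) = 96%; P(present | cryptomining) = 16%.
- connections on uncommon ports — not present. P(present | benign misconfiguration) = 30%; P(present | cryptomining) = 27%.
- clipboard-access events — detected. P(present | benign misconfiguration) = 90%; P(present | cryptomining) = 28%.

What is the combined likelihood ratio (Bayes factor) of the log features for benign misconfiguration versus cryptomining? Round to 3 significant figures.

18.5

The Bayes factor is the ratio of the joint likelihoods of the log feature pattern under the two hypotheses (using 1 − P(present | H) for each absent log feature).
  benign misconfiguration: 0.96 × (1 − 0.30) × 0.90 = 0.6048
  cryptomining: 0.16 × (1 − 0.27) × 0.28 = 0.032704
Bayes factor = 0.6048 / 0.032704 ≈ 18.5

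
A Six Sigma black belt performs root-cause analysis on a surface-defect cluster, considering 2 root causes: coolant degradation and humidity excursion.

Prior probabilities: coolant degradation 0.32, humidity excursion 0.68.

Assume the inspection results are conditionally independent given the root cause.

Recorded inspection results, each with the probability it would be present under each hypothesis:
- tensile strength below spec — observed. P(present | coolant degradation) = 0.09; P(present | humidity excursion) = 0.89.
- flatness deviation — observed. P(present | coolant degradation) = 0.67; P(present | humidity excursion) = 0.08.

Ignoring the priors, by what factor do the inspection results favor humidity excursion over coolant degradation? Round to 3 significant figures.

Take the product of per-inspection result likelihoods under each hypothesis, then divide.
  humidity excursion: 0.89 × 0.08 = 0.0712
  coolant degradation: 0.09 × 0.67 = 0.0603
Bayes factor = 0.0712 / 0.0603 ≈ 1.18

1.18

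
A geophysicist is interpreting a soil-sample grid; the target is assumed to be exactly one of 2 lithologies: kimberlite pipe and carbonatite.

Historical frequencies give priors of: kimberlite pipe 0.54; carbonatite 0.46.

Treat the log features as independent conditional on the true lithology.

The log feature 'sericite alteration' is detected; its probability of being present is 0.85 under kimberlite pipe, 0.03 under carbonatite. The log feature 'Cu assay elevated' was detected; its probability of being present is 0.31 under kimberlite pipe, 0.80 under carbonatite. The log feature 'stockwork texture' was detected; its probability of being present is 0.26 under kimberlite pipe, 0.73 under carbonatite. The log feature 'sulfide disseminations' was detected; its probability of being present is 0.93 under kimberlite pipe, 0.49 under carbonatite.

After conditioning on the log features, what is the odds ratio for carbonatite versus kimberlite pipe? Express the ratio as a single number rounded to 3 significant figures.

0.115

The normalizing constant cancels in an odds ratio, so compute prior × likelihood for the two hypotheses only:
  carbonatite: 0.46 × 0.03 × 0.80 × 0.73 × 0.49 = 0.003949
  kimberlite pipe: 0.54 × 0.85 × 0.31 × 0.26 × 0.93 = 0.034406
Odds(carbonatite : kimberlite pipe) = 0.003949 / 0.034406 ≈ 0.115.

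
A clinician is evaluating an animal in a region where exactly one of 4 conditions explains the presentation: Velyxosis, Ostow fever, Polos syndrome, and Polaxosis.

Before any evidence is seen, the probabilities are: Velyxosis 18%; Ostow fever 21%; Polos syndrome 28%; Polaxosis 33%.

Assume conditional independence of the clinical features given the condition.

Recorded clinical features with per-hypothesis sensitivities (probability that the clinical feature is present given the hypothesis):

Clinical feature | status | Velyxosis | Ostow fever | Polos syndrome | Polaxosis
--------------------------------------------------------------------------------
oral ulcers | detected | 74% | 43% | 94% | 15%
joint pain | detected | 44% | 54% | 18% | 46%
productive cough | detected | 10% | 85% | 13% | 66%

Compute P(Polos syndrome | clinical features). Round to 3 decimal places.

Multiply each prior by the joint likelihood of the clinical feature pattern:
  Velyxosis: 0.18 × 0.74 × 0.44 × 0.10 = 0.0058608
  Ostow fever: 0.21 × 0.43 × 0.54 × 0.85 = 0.041448
  Polos syndrome: 0.28 × 0.94 × 0.18 × 0.13 = 0.0061589
  Polaxosis: 0.33 × 0.15 × 0.46 × 0.66 = 0.015028
Marginal likelihood of the evidence = 0.068496.
P(Polos syndrome | evidence) = 0.0061589 / 0.068496 ≈ 0.090.

0.090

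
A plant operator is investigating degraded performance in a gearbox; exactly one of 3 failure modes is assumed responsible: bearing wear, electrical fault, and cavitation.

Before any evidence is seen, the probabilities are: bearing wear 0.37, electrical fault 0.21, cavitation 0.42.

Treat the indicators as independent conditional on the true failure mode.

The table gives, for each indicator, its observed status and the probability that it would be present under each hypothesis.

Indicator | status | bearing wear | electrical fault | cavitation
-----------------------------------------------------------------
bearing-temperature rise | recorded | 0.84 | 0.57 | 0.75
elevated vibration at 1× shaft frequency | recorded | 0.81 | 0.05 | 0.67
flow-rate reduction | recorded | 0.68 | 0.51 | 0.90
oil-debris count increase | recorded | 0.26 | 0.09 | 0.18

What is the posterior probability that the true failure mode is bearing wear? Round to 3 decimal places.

By Bayes' rule with conditional independence, the unnormalized weight for each hypothesis is prior × ∏ likelihoods:
  bearing wear: 0.37 × 0.84 × 0.81 × 0.68 × 0.26 = 0.044509
  electrical fault: 0.21 × 0.57 × 0.05 × 0.51 × 0.09 = 0.00027471
  cavitation: 0.42 × 0.75 × 0.67 × 0.90 × 0.18 = 0.03419
Normalizing constant Z = 0.044509 + 0.00027471 + 0.03419 = 0.078974.
P(bearing wear | evidence) = 0.044509 / 0.078974 ≈ 0.564.

0.564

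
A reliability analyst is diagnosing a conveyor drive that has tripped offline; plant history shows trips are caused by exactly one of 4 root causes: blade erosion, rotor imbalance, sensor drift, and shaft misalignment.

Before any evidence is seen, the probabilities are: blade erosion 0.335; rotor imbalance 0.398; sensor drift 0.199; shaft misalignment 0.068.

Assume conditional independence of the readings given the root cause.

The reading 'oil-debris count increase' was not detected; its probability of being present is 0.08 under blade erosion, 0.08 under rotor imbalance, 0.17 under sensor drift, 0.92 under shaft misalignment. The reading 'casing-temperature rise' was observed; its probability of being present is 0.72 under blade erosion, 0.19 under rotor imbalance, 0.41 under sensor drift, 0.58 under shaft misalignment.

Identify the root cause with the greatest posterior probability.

For each hypothesis, the unnormalized posterior weight is prior × product of the reading likelihoods (using 1 − P(present | H) for each absent reading):
  blade erosion: 0.335 × (1 − 0.08) × 0.72 = 0.2219
  rotor imbalance: 0.398 × (1 − 0.08) × 0.19 = 0.06957
  sensor drift: 0.199 × (1 − 0.17) × 0.41 = 0.06772
  shaft misalignment: 0.068 × (1 − 0.92) × 0.58 = 0.0031552
Normalizing constant Z = 0.2219 + 0.06957 + 0.06772 + 0.0031552 = 0.36235.
P(blade erosion | evidence) ≈ 0.2219 / 0.36235 ≈ 0.612
P(rotor imbalance | evidence) ≈ 0.06957 / 0.36235 ≈ 0.192
P(sensor drift | evidence) ≈ 0.06772 / 0.36235 ≈ 0.187
P(shaft misalignment | evidence) ≈ 0.0031552 / 0.36235 ≈ 0.009
The largest is 0.612, so blade erosion is most probable.

blade erosion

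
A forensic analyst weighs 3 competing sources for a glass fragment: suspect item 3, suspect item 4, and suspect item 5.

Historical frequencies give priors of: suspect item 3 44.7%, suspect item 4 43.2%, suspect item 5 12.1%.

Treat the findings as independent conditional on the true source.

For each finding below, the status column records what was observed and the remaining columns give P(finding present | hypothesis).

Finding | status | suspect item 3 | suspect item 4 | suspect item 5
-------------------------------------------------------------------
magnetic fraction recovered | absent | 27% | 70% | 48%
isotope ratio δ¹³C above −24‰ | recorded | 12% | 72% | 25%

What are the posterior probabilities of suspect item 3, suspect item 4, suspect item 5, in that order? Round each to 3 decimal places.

0.264, 0.630, 0.106

By Bayes' rule with conditional independence, the unnormalized weight for each hypothesis is prior × ∏ likelihoods (using 1 − P(present | H) for each absent finding):
  suspect item 3: 0.447 × (1 − 0.27) × 0.12 = 0.039157
  suspect item 4: 0.432 × (1 − 0.70) × 0.72 = 0.093312
  suspect item 5: 0.121 × (1 − 0.48) × 0.25 = 0.01573
Marginal likelihood of the evidence = 0.1482.
P(suspect item 3 | evidence) = 0.039157 / 0.1482 ≈ 0.264
P(suspect item 4 | evidence) = 0.093312 / 0.1482 ≈ 0.630
P(suspect item 5 | evidence) = 0.01573 / 0.1482 ≈ 0.106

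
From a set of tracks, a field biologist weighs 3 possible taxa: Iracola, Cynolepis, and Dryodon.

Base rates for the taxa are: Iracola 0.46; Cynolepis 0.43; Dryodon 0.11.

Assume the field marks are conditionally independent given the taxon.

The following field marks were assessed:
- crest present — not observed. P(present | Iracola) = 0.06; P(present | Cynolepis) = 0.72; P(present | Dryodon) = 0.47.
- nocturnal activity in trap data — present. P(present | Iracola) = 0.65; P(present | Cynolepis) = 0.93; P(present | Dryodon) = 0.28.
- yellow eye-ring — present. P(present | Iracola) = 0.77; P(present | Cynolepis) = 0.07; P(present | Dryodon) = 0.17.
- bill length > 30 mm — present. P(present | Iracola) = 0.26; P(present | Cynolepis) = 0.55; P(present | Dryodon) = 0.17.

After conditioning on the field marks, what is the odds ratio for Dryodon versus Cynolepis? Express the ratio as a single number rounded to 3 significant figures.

Posterior odds equal prior odds times the likelihood ratio; only the two competing hypotheses matter (using 1 − P(present | H) for each absent field mark).
  Dryodon: 0.11 × (1 − 0.47) × 0.28 × 0.17 × 0.17 = 0.00047176
  Cynolepis: 0.43 × (1 − 0.72) × 0.93 × 0.07 × 0.55 = 0.0043109
Odds(Dryodon : Cynolepis) = 0.00047176 / 0.0043109 ≈ 0.109.

0.109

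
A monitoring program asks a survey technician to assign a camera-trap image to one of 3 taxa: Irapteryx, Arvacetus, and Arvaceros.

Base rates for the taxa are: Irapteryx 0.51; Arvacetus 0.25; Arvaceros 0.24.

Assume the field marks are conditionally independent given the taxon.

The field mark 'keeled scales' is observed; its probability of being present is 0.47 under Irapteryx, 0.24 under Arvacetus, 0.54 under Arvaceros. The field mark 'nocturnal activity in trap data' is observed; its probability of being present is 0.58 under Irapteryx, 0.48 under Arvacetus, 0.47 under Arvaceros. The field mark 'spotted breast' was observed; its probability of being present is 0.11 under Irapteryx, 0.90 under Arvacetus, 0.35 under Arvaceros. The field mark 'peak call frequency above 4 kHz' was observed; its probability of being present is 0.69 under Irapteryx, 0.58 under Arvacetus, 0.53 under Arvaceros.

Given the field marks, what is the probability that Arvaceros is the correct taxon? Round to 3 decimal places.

0.306

By Bayes' rule with conditional independence, the unnormalized weight for each hypothesis is prior × ∏ likelihoods:
  Irapteryx: 0.51 × 0.47 × 0.58 × 0.11 × 0.69 = 0.010552
  Arvacetus: 0.25 × 0.24 × 0.48 × 0.90 × 0.58 = 0.015034
  Arvaceros: 0.24 × 0.54 × 0.47 × 0.35 × 0.53 = 0.011299
Marginal likelihood of the evidence = 0.036885.
P(Arvaceros | evidence) = 0.011299 / 0.036885 ≈ 0.306.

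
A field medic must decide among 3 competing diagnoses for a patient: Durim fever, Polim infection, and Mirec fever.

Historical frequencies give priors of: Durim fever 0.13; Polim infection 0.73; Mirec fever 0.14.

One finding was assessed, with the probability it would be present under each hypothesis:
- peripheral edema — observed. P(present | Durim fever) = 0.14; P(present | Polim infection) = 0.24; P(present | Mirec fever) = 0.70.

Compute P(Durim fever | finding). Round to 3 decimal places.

Multiply each prior by the likelihood of the finding:
  Durim fever: 0.13 × 0.14 = 0.0182
  Polim infection: 0.73 × 0.24 = 0.1752
  Mirec fever: 0.14 × 0.70 = 0.098
The unnormalized weights sum to 0.2914.
P(Durim fever | evidence) = 0.0182 / 0.2914 ≈ 0.062.

0.062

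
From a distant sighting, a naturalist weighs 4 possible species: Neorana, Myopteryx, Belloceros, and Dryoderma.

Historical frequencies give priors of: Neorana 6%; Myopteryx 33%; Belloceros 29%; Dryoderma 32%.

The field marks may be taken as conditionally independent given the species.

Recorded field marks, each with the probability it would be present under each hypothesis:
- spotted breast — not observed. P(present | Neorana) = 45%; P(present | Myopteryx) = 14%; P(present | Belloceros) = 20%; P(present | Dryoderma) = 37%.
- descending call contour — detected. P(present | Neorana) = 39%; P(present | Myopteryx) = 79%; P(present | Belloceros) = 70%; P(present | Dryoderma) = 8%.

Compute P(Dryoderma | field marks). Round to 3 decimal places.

By Bayes' rule with conditional independence, the unnormalized weight for each hypothesis is prior × ∏ likelihoods (using 1 − P(present | H) for each absent field mark):
  Neorana: 0.06 × (1 − 0.45) × 0.39 = 0.01287
  Myopteryx: 0.33 × (1 − 0.14) × 0.79 = 0.2242
  Belloceros: 0.29 × (1 − 0.20) × 0.70 = 0.1624
  Dryoderma: 0.32 × (1 − 0.37) × 0.08 = 0.016128
Marginal likelihood of the evidence = 0.4156.
P(Dryoderma | evidence) = 0.016128 / 0.4156 ≈ 0.039.

0.039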